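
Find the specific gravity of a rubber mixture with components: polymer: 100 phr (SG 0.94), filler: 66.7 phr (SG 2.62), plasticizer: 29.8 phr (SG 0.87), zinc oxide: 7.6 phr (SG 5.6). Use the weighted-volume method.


Sum of weights = 204.1
Volume contributions:
  polymer: 100/0.94 = 106.3830
  filler: 66.7/2.62 = 25.4580
  plasticizer: 29.8/0.87 = 34.2529
  zinc oxide: 7.6/5.6 = 1.3571
Sum of volumes = 167.4510
SG = 204.1 / 167.4510 = 1.219

SG = 1.219


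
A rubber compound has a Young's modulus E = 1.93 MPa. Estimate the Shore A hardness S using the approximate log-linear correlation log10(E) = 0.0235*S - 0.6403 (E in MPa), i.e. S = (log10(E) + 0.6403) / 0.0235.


log10(E) = 0.0235*S - 0.6403  =>  S = (log10(E) + 0.6403) / 0.0235
log10(1.93) = 0.285557
S = (0.285557 + 0.6403) / 0.0235 = 0.925857 / 0.0235
S = 39.4

Shore A = 39.4


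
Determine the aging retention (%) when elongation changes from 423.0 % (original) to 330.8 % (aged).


Retention = aged / original * 100
= 330.8 / 423.0 * 100
= 78.2%

78.2%


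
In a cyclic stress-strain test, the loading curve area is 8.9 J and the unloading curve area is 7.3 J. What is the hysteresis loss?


Hysteresis loss = loading - unloading
= 8.9 - 7.3
= 1.6 J

1.6 J


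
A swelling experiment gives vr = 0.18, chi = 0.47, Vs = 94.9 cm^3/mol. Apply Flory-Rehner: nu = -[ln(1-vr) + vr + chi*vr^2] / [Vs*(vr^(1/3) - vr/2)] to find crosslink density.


ln(1 - vr) = ln(1 - 0.18) = -0.1985
Numerator = -((-0.1985) + 0.18 + 0.47 * 0.18^2) = 0.0032
Denominator = 94.9 * (0.18^(1/3) - 0.18/2) = 45.0416
nu = 0.0032 / 45.0416 = 7.1555e-05 mol/cm^3

7.1555e-05 mol/cm^3


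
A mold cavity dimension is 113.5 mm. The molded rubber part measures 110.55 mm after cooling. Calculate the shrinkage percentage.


Shrinkage = (mold - part) / mold * 100
= (113.5 - 110.55) / 113.5 * 100
= 2.95 / 113.5 * 100
= 2.6%

2.6%


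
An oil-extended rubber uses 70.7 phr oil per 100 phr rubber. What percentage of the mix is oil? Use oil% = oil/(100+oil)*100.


Oil % = oil / (100 + oil) * 100
= 70.7 / (100 + 70.7) * 100
= 70.7 / 170.7 * 100
= 41.42%

41.42%


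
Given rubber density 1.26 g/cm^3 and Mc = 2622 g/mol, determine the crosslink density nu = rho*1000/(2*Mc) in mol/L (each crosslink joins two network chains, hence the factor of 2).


nu = rho * 1000 / (2 * Mc)
nu = 1.26 * 1000 / (2 * 2622)
nu = 1260.0 / 5244
nu = 0.2403 mol/L

0.2403 mol/L


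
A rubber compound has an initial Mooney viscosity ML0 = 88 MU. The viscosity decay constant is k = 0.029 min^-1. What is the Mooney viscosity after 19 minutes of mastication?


ML = ML0 * exp(-k * t)
ML = 88 * exp(-0.029 * 19)
ML = 88 * 0.5764
ML = 50.72 MU

50.72 MU


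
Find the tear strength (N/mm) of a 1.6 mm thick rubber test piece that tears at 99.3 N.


Tear strength = force / thickness
= 99.3 / 1.6
= 62.06 N/mm

62.06 N/mm


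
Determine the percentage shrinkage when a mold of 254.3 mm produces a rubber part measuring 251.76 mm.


Shrinkage = (mold - part) / mold * 100
= (254.3 - 251.76) / 254.3 * 100
= 2.54 / 254.3 * 100
= 1.0%

1.0%


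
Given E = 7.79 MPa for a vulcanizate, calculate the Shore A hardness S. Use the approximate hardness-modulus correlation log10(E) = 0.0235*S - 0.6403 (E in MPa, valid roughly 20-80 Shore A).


log10(E) = 0.0235*S - 0.6403  =>  S = (log10(E) + 0.6403) / 0.0235
log10(7.79) = 0.891537
S = (0.891537 + 0.6403) / 0.0235 = 1.531837 / 0.0235
S = 65.2

Shore A = 65.2


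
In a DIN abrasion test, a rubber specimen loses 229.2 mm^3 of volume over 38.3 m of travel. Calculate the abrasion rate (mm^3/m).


Rate = volume_loss / distance
= 229.2 / 38.3
= 5.984 mm^3/m

5.984 mm^3/m


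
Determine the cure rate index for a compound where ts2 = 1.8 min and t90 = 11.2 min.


CRI = 100 / (t90 - ts2)
= 100 / (11.2 - 1.8)
= 100 / 9.4
= 10.64 min^-1

10.64 min^-1


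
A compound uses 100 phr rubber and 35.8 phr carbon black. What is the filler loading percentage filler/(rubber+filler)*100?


Filler % = filler / (rubber + filler) * 100
= 35.8 / (100 + 35.8) * 100
= 35.8 / 135.8 * 100
= 26.36%

26.36%


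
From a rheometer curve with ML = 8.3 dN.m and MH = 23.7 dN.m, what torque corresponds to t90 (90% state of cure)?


M90 = ML + 0.9 * (MH - ML)
M90 = 8.3 + 0.9 * (23.7 - 8.3)
M90 = 8.3 + 0.9 * 15.4
M90 = 22.16 dN.m

22.16 dN.m


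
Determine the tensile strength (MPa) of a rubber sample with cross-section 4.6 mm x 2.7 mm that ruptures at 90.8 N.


Area = width * thickness = 4.6 * 2.7 = 12.42 mm^2
TS = force / area = 90.8 / 12.42 = 7.31 MPa

7.31 MPa


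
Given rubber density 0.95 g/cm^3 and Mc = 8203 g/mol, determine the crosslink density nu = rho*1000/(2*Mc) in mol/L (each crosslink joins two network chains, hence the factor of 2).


nu = rho * 1000 / (2 * Mc)
nu = 0.95 * 1000 / (2 * 8203)
nu = 950.0 / 16406
nu = 0.0579 mol/L

0.0579 mol/L


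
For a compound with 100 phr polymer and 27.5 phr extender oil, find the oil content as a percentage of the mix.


Oil % = oil / (100 + oil) * 100
= 27.5 / (100 + 27.5) * 100
= 27.5 / 127.5 * 100
= 21.57%

21.57%


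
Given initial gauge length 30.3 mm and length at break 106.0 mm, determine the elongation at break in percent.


Elongation = (Lf - L0) / L0 * 100
= (106.0 - 30.3) / 30.3 * 100
= 75.7 / 30.3 * 100
= 249.8%

249.8%


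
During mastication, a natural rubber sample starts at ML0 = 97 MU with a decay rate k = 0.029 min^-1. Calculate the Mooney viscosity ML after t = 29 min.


ML = ML0 * exp(-k * t)
ML = 97 * exp(-0.029 * 29)
ML = 97 * 0.4313
ML = 41.83 MU

41.83 MU


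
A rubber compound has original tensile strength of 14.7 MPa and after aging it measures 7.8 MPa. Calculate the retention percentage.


Retention = aged / original * 100
= 7.8 / 14.7 * 100
= 53.1%

53.1%


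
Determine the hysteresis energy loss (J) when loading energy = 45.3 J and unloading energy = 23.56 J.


Hysteresis loss = loading - unloading
= 45.3 - 23.56
= 21.74 J

21.74 J


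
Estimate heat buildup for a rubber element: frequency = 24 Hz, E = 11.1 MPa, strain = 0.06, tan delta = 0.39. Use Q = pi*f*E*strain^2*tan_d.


Q = pi * f * E * strain^2 * tan_d
= pi * 24 * 11.1 * 0.06^2 * 0.39
= pi * 24 * 11.1 * 0.0036 * 0.39
= 1.1750

Q = 1.1750


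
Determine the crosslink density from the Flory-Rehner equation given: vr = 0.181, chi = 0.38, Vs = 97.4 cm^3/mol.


ln(1 - vr) = ln(1 - 0.181) = -0.1997
Numerator = -((-0.1997) + 0.181 + 0.38 * 0.181^2) = 0.0062
Denominator = 97.4 * (0.181^(1/3) - 0.181/2) = 46.2811
nu = 0.0062 / 46.2811 = 1.3444e-04 mol/cm^3

1.3444e-04 mol/cm^3


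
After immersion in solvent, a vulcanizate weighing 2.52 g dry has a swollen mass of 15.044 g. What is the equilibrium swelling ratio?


Q = W_swollen / W_dry
Q = 15.044 / 2.52
Q = 5.97

Q = 5.97


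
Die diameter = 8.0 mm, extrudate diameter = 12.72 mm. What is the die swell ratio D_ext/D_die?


Die swell ratio = D_extrudate / D_die
= 12.72 / 8.0
= 1.59

Die swell = 1.59


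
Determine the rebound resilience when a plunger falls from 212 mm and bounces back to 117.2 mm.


Resilience = h_rebound / h_drop * 100
= 117.2 / 212 * 100
= 55.3%

55.3%


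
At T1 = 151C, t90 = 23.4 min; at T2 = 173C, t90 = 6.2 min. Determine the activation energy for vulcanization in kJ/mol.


T1 = 424.15 K, T2 = 446.15 K
1/T1 - 1/T2 = 1.1626e-04
ln(t1/t2) = ln(23.4/6.2) = 1.3282
Ea = 8.314 * 1.3282 / 1.1626e-04 = 94983.2105 J/mol
Ea = 94.98 kJ/mol

94.98 kJ/mol


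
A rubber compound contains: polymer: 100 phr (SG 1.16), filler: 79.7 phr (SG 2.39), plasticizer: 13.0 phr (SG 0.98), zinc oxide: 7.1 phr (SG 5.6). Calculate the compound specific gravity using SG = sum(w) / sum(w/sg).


Sum of weights = 199.8
Volume contributions:
  polymer: 100/1.16 = 86.2069
  filler: 79.7/2.39 = 33.3473
  plasticizer: 13.0/0.98 = 13.2653
  zinc oxide: 7.1/5.6 = 1.2679
Sum of volumes = 134.0873
SG = 199.8 / 134.0873 = 1.49

SG = 1.49


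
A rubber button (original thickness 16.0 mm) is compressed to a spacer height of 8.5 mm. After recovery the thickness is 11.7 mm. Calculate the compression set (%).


CS = (t0 - recovered) / (t0 - ts) * 100
= (16.0 - 11.7) / (16.0 - 8.5) * 100
= 4.3 / 7.5 * 100
= 57.3%

57.3%


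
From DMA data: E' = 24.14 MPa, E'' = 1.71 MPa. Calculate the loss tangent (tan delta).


tan delta = E'' / E'
= 1.71 / 24.14
= 0.0708

tan delta = 0.0708


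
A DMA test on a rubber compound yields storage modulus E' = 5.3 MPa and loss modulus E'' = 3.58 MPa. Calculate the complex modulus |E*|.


|E*| = sqrt(E'^2 + E''^2)
= sqrt(5.3^2 + 3.58^2)
= sqrt(28.0900 + 12.8164)
= 6.396 MPa

6.396 MPa


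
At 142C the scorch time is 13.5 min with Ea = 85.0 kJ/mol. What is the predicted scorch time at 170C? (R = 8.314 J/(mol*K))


Convert temperatures: T1 = 142 + 273.15 = 415.15 K, T2 = 170 + 273.15 = 443.15 K
ts2_new = 13.5 * exp(85000 / 8.314 * (1/443.15 - 1/415.15))
1/T2 - 1/T1 = -1.5220e-04
ts2_new = 2.85 min

2.85 min


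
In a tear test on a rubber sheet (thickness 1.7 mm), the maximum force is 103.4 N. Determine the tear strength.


Tear strength = force / thickness
= 103.4 / 1.7
= 60.82 N/mm

60.82 N/mm


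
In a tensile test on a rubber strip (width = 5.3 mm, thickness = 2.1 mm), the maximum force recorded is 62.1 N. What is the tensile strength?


Area = width * thickness = 5.3 * 2.1 = 11.13 mm^2
TS = force / area = 62.1 / 11.13 = 5.58 MPa

5.58 MPa


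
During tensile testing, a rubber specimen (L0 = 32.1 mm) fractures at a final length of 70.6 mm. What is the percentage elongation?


Elongation = (Lf - L0) / L0 * 100
= (70.6 - 32.1) / 32.1 * 100
= 38.5 / 32.1 * 100
= 119.9%

119.9%


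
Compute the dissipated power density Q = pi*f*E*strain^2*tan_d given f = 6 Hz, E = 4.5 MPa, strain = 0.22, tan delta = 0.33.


Q = pi * f * E * strain^2 * tan_d
= pi * 6 * 4.5 * 0.22^2 * 0.33
= pi * 6 * 4.5 * 0.0484 * 0.33
= 1.3548

Q = 1.3548


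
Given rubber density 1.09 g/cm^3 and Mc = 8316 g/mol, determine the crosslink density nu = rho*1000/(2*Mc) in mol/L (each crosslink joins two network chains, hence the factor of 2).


nu = rho * 1000 / (2 * Mc)
nu = 1.09 * 1000 / (2 * 8316)
nu = 1090.0 / 16632
nu = 0.0655 mol/L

0.0655 mol/L


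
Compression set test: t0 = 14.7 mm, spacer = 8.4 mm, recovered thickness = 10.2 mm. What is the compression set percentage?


CS = (t0 - recovered) / (t0 - ts) * 100
= (14.7 - 10.2) / (14.7 - 8.4) * 100
= 4.5 / 6.3 * 100
= 71.4%

71.4%


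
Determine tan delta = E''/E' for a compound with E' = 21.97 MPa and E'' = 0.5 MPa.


tan delta = E'' / E'
= 0.5 / 21.97
= 0.0228

tan delta = 0.0228


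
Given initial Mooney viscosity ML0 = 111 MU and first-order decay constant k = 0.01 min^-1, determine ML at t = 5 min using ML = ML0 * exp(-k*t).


ML = ML0 * exp(-k * t)
ML = 111 * exp(-0.01 * 5)
ML = 111 * 0.9512
ML = 105.59 MU

105.59 MU


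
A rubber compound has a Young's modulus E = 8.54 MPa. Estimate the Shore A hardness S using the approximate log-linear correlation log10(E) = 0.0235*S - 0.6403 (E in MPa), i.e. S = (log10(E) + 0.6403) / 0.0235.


log10(E) = 0.0235*S - 0.6403  =>  S = (log10(E) + 0.6403) / 0.0235
log10(8.54) = 0.931458
S = (0.931458 + 0.6403) / 0.0235 = 1.571758 / 0.0235
S = 66.9

Shore A = 66.9


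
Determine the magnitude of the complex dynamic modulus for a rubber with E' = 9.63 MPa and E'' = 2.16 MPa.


|E*| = sqrt(E'^2 + E''^2)
= sqrt(9.63^2 + 2.16^2)
= sqrt(92.7369 + 4.6656)
= 9.869 MPa

9.869 MPa


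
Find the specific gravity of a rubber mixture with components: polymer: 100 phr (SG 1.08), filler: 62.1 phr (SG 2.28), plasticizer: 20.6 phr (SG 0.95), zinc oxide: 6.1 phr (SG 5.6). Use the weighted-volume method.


Sum of weights = 188.8
Volume contributions:
  polymer: 100/1.08 = 92.5926
  filler: 62.1/2.28 = 27.2368
  plasticizer: 20.6/0.95 = 21.6842
  zinc oxide: 6.1/5.6 = 1.0893
Sum of volumes = 142.6029
SG = 188.8 / 142.6029 = 1.324

SG = 1.324


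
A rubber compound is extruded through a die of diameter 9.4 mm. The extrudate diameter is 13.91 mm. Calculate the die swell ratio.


Die swell ratio = D_extrudate / D_die
= 13.91 / 9.4
= 1.48

Die swell = 1.48


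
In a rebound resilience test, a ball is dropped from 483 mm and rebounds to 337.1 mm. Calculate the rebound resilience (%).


Resilience = h_rebound / h_drop * 100
= 337.1 / 483 * 100
= 69.8%

69.8%


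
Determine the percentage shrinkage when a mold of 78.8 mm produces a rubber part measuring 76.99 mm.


Shrinkage = (mold - part) / mold * 100
= (78.8 - 76.99) / 78.8 * 100
= 1.81 / 78.8 * 100
= 2.3%

2.3%


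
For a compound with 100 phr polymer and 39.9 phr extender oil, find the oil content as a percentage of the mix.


Oil % = oil / (100 + oil) * 100
= 39.9 / (100 + 39.9) * 100
= 39.9 / 139.9 * 100
= 28.52%

28.52%


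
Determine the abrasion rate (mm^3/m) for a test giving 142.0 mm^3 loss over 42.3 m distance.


Rate = volume_loss / distance
= 142.0 / 42.3
= 3.357 mm^3/m

3.357 mm^3/m


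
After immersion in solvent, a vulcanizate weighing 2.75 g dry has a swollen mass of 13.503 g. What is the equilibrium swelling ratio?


Q = W_swollen / W_dry
Q = 13.503 / 2.75
Q = 4.91

Q = 4.91


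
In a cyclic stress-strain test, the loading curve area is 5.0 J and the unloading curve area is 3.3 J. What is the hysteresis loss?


Hysteresis loss = loading - unloading
= 5.0 - 3.3
= 1.7 J

1.7 J


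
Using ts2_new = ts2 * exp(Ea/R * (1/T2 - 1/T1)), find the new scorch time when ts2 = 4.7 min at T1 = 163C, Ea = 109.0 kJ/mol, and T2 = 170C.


Convert temperatures: T1 = 163 + 273.15 = 436.15 K, T2 = 170 + 273.15 = 443.15 K
ts2_new = 4.7 * exp(109000 / 8.314 * (1/443.15 - 1/436.15))
1/T2 - 1/T1 = -3.6217e-05
ts2_new = 2.92 min

2.92 min


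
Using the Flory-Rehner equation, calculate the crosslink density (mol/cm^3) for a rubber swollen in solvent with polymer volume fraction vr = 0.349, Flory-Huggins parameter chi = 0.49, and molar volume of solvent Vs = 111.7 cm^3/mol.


ln(1 - vr) = ln(1 - 0.349) = -0.4292
Numerator = -((-0.4292) + 0.349 + 0.49 * 0.349^2) = 0.0206
Denominator = 111.7 * (0.349^(1/3) - 0.349/2) = 59.1516
nu = 0.0206 / 59.1516 = 3.4763e-04 mol/cm^3

3.4763e-04 mol/cm^3


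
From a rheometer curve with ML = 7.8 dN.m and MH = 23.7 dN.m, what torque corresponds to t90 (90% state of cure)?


M90 = ML + 0.9 * (MH - ML)
M90 = 7.8 + 0.9 * (23.7 - 7.8)
M90 = 7.8 + 0.9 * 15.9
M90 = 22.11 dN.m

22.11 dN.m


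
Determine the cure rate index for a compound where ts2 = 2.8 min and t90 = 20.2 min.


CRI = 100 / (t90 - ts2)
= 100 / (20.2 - 2.8)
= 100 / 17.4
= 5.75 min^-1

5.75 min^-1


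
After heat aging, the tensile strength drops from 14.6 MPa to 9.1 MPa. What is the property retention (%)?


Retention = aged / original * 100
= 9.1 / 14.6 * 100
= 62.3%

62.3%


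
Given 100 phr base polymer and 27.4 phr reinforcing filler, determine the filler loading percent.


Filler % = filler / (rubber + filler) * 100
= 27.4 / (100 + 27.4) * 100
= 27.4 / 127.4 * 100
= 21.51%

21.51%


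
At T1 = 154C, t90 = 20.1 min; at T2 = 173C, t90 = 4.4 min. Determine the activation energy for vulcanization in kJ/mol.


T1 = 427.15 K, T2 = 446.15 K
1/T1 - 1/T2 = 9.9699e-05
ln(t1/t2) = ln(20.1/4.4) = 1.5191
Ea = 8.314 * 1.5191 / 9.9699e-05 = 126680.1175 J/mol
Ea = 126.68 kJ/mol

126.68 kJ/mol


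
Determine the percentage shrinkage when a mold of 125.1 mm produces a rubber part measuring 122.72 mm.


Shrinkage = (mold - part) / mold * 100
= (125.1 - 122.72) / 125.1 * 100
= 2.38 / 125.1 * 100
= 1.9%

1.9%


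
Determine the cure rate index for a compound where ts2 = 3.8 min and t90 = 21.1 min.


CRI = 100 / (t90 - ts2)
= 100 / (21.1 - 3.8)
= 100 / 17.3
= 5.78 min^-1

5.78 min^-1


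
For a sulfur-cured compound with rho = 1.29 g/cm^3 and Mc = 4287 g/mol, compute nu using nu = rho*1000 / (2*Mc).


nu = rho * 1000 / (2 * Mc)
nu = 1.29 * 1000 / (2 * 4287)
nu = 1290.0 / 8574
nu = 0.1505 mol/L

0.1505 mol/L


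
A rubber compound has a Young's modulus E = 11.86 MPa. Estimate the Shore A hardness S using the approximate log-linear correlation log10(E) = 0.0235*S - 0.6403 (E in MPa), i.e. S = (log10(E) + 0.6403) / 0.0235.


log10(E) = 0.0235*S - 0.6403  =>  S = (log10(E) + 0.6403) / 0.0235
log10(11.86) = 1.074085
S = (1.074085 + 0.6403) / 0.0235 = 1.714385 / 0.0235
S = 73.0

Shore A = 73.0


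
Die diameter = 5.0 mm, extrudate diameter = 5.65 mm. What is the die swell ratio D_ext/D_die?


Die swell ratio = D_extrudate / D_die
= 5.65 / 5.0
= 1.13

Die swell = 1.13


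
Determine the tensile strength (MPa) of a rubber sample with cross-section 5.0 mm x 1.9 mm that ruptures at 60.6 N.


Area = width * thickness = 5.0 * 1.9 = 9.5 mm^2
TS = force / area = 60.6 / 9.5 = 6.38 MPa

6.38 MPa


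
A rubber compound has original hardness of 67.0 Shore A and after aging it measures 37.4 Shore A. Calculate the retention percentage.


Retention = aged / original * 100
= 37.4 / 67.0 * 100
= 55.8%

55.8%


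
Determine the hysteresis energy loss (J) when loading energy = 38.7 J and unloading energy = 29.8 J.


Hysteresis loss = loading - unloading
= 38.7 - 29.8
= 8.9 J

8.9 J


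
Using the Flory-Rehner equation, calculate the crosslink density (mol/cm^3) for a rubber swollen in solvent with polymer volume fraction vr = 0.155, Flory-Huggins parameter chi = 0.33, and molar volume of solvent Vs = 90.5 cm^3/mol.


ln(1 - vr) = ln(1 - 0.155) = -0.1684
Numerator = -((-0.1684) + 0.155 + 0.33 * 0.155^2) = 0.0055
Denominator = 90.5 * (0.155^(1/3) - 0.155/2) = 41.6000
nu = 0.0055 / 41.6000 = 1.3198e-04 mol/cm^3

1.3198e-04 mol/cm^3


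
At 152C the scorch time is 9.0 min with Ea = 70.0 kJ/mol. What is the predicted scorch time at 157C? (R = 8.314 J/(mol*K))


Convert temperatures: T1 = 152 + 273.15 = 425.15 K, T2 = 157 + 273.15 = 430.15 K
ts2_new = 9.0 * exp(70000 / 8.314 * (1/430.15 - 1/425.15))
1/T2 - 1/T1 = -2.7341e-05
ts2_new = 7.15 min

7.15 min


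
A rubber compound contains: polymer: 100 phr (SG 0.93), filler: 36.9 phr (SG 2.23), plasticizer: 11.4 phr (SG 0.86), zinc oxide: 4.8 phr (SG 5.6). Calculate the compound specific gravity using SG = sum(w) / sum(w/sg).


Sum of weights = 153.1
Volume contributions:
  polymer: 100/0.93 = 107.5269
  filler: 36.9/2.23 = 16.5471
  plasticizer: 11.4/0.86 = 13.2558
  zinc oxide: 4.8/5.6 = 0.8571
Sum of volumes = 138.1869
SG = 153.1 / 138.1869 = 1.108

SG = 1.108


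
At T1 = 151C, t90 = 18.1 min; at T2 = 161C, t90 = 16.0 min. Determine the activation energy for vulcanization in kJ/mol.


T1 = 424.15 K, T2 = 434.15 K
1/T1 - 1/T2 = 5.4305e-05
ln(t1/t2) = ln(18.1/16.0) = 0.1233
Ea = 8.314 * 0.1233 / 5.4305e-05 = 18880.5281 J/mol
Ea = 18.88 kJ/mol

18.88 kJ/mol


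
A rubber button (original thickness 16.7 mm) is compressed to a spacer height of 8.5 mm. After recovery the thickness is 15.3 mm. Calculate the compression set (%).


CS = (t0 - recovered) / (t0 - ts) * 100
= (16.7 - 15.3) / (16.7 - 8.5) * 100
= 1.4 / 8.2 * 100
= 17.1%

17.1%


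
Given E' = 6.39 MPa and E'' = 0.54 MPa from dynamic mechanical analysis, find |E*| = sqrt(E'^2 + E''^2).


|E*| = sqrt(E'^2 + E''^2)
= sqrt(6.39^2 + 0.54^2)
= sqrt(40.8321 + 0.2916)
= 6.413 MPa

6.413 MPa


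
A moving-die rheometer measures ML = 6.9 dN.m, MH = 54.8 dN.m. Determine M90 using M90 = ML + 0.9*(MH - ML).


M90 = ML + 0.9 * (MH - ML)
M90 = 6.9 + 0.9 * (54.8 - 6.9)
M90 = 6.9 + 0.9 * 47.9
M90 = 50.01 dN.m

50.01 dN.m


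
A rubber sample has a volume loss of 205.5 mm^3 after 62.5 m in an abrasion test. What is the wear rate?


Rate = volume_loss / distance
= 205.5 / 62.5
= 3.288 mm^3/m

3.288 mm^3/m


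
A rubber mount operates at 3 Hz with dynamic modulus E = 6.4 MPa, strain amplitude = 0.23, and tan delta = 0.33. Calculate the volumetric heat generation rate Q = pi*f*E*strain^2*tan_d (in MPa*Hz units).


Q = pi * f * E * strain^2 * tan_d
= pi * 3 * 6.4 * 0.23^2 * 0.33
= pi * 3 * 6.4 * 0.0529 * 0.33
= 1.0530

Q = 1.0530


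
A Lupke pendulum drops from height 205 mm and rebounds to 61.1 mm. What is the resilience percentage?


Resilience = h_rebound / h_drop * 100
= 61.1 / 205 * 100
= 29.8%

29.8%


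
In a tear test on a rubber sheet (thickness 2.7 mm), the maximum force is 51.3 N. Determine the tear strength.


Tear strength = force / thickness
= 51.3 / 2.7
= 19.0 N/mm

19.0 N/mm


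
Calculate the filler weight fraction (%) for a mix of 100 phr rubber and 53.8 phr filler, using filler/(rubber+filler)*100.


Filler % = filler / (rubber + filler) * 100
= 53.8 / (100 + 53.8) * 100
= 53.8 / 153.8 * 100
= 34.98%

34.98%


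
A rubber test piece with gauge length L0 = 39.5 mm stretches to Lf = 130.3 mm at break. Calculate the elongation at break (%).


Elongation = (Lf - L0) / L0 * 100
= (130.3 - 39.5) / 39.5 * 100
= 90.8 / 39.5 * 100
= 229.9%

229.9%


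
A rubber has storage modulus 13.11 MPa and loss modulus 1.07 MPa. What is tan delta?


tan delta = E'' / E'
= 1.07 / 13.11
= 0.0816

tan delta = 0.0816


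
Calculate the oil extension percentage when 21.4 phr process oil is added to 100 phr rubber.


Oil % = oil / (100 + oil) * 100
= 21.4 / (100 + 21.4) * 100
= 21.4 / 121.4 * 100
= 17.63%

17.63%


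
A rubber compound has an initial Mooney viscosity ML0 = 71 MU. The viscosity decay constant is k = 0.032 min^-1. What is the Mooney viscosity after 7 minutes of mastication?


ML = ML0 * exp(-k * t)
ML = 71 * exp(-0.032 * 7)
ML = 71 * 0.7993
ML = 56.75 MU

56.75 MU


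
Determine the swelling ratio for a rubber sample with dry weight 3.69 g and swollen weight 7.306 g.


Q = W_swollen / W_dry
Q = 7.306 / 3.69
Q = 1.98

Q = 1.98


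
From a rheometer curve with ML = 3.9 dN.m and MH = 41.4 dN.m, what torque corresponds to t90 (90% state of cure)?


M90 = ML + 0.9 * (MH - ML)
M90 = 3.9 + 0.9 * (41.4 - 3.9)
M90 = 3.9 + 0.9 * 37.5
M90 = 37.65 dN.m

37.65 dN.m


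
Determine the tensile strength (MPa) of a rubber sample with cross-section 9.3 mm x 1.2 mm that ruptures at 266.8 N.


Area = width * thickness = 9.3 * 1.2 = 11.16 mm^2
TS = force / area = 266.8 / 11.16 = 23.91 MPa

23.91 MPa


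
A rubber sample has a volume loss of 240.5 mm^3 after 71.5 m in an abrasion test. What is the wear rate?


Rate = volume_loss / distance
= 240.5 / 71.5
= 3.364 mm^3/m

3.364 mm^3/m


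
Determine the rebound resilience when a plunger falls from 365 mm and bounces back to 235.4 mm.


Resilience = h_rebound / h_drop * 100
= 235.4 / 365 * 100
= 64.5%

64.5%


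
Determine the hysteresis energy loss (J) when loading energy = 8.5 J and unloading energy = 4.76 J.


Hysteresis loss = loading - unloading
= 8.5 - 4.76
= 3.74 J

3.74 J


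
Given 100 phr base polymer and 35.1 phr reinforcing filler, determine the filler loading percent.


Filler % = filler / (rubber + filler) * 100
= 35.1 / (100 + 35.1) * 100
= 35.1 / 135.1 * 100
= 25.98%

25.98%


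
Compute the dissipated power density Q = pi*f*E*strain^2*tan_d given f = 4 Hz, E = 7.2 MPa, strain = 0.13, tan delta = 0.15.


Q = pi * f * E * strain^2 * tan_d
= pi * 4 * 7.2 * 0.13^2 * 0.15
= pi * 4 * 7.2 * 0.0169 * 0.15
= 0.2294

Q = 0.2294


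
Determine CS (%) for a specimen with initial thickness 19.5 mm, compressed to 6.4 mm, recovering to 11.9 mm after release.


CS = (t0 - recovered) / (t0 - ts) * 100
= (19.5 - 11.9) / (19.5 - 6.4) * 100
= 7.6 / 13.1 * 100
= 58.0%

58.0%


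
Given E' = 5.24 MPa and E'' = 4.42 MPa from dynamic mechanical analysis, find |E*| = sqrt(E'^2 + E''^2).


|E*| = sqrt(E'^2 + E''^2)
= sqrt(5.24^2 + 4.42^2)
= sqrt(27.4576 + 19.5364)
= 6.855 MPa

6.855 MPa


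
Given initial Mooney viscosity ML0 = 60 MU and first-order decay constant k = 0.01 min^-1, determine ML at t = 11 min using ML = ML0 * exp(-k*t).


ML = ML0 * exp(-k * t)
ML = 60 * exp(-0.01 * 11)
ML = 60 * 0.8958
ML = 53.75 MU

53.75 MU


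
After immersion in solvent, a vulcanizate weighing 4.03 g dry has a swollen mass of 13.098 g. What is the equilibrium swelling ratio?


Q = W_swollen / W_dry
Q = 13.098 / 4.03
Q = 3.25

Q = 3.25


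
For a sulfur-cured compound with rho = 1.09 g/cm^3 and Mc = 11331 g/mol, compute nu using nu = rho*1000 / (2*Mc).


nu = rho * 1000 / (2 * Mc)
nu = 1.09 * 1000 / (2 * 11331)
nu = 1090.0 / 22662
nu = 0.0481 mol/L

0.0481 mol/L


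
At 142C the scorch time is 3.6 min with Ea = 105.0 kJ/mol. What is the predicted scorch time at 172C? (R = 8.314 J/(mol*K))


Convert temperatures: T1 = 142 + 273.15 = 415.15 K, T2 = 172 + 273.15 = 445.15 K
ts2_new = 3.6 * exp(105000 / 8.314 * (1/445.15 - 1/415.15))
1/T2 - 1/T1 = -1.6233e-04
ts2_new = 0.46 min

0.46 min


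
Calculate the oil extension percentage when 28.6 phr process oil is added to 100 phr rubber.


Oil % = oil / (100 + oil) * 100
= 28.6 / (100 + 28.6) * 100
= 28.6 / 128.6 * 100
= 22.24%

22.24%


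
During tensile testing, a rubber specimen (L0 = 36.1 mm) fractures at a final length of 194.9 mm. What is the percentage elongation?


Elongation = (Lf - L0) / L0 * 100
= (194.9 - 36.1) / 36.1 * 100
= 158.8 / 36.1 * 100
= 439.9%

439.9%


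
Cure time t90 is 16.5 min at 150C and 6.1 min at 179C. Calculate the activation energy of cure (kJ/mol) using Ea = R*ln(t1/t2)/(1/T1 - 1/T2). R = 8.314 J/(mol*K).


T1 = 423.15 K, T2 = 452.15 K
1/T1 - 1/T2 = 1.5157e-04
ln(t1/t2) = ln(16.5/6.1) = 0.9951
Ea = 8.314 * 0.9951 / 1.5157e-04 = 54581.2199 J/mol
Ea = 54.58 kJ/mol

54.58 kJ/mol


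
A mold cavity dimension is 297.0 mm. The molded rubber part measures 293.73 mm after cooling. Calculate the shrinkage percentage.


Shrinkage = (mold - part) / mold * 100
= (297.0 - 293.73) / 297.0 * 100
= 3.27 / 297.0 * 100
= 1.1%

1.1%


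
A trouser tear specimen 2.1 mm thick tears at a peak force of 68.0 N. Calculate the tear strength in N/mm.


Tear strength = force / thickness
= 68.0 / 2.1
= 32.38 N/mm

32.38 N/mm


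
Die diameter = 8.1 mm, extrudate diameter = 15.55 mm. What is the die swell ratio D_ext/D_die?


Die swell ratio = D_extrudate / D_die
= 15.55 / 8.1
= 1.92

Die swell = 1.92


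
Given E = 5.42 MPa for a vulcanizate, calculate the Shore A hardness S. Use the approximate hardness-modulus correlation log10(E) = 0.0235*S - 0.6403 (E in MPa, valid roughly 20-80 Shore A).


log10(E) = 0.0235*S - 0.6403  =>  S = (log10(E) + 0.6403) / 0.0235
log10(5.42) = 0.733999
S = (0.733999 + 0.6403) / 0.0235 = 1.374299 / 0.0235
S = 58.5

Shore A = 58.5


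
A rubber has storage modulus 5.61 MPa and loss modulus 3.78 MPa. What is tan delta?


tan delta = E'' / E'
= 3.78 / 5.61
= 0.6738

tan delta = 0.6738


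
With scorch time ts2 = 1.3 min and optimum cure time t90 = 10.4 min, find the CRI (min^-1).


CRI = 100 / (t90 - ts2)
= 100 / (10.4 - 1.3)
= 100 / 9.1
= 10.99 min^-1

10.99 min^-1


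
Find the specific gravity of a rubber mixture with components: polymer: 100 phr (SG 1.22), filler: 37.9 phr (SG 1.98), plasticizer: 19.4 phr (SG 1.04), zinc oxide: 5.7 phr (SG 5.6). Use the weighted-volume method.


Sum of weights = 163.0
Volume contributions:
  polymer: 100/1.22 = 81.9672
  filler: 37.9/1.98 = 19.1414
  plasticizer: 19.4/1.04 = 18.6538
  zinc oxide: 5.7/5.6 = 1.0179
Sum of volumes = 120.7803
SG = 163.0 / 120.7803 = 1.35

SG = 1.35


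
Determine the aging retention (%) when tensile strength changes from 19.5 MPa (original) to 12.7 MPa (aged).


Retention = aged / original * 100
= 12.7 / 19.5 * 100
= 65.1%

65.1%


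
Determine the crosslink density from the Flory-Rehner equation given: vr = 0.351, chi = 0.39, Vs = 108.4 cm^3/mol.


ln(1 - vr) = ln(1 - 0.351) = -0.4323
Numerator = -((-0.4323) + 0.351 + 0.39 * 0.351^2) = 0.0333
Denominator = 108.4 * (0.351^(1/3) - 0.351/2) = 57.4412
nu = 0.0333 / 57.4412 = 5.7927e-04 mol/cm^3

5.7927e-04 mol/cm^3


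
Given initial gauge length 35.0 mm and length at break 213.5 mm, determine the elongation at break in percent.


Elongation = (Lf - L0) / L0 * 100
= (213.5 - 35.0) / 35.0 * 100
= 178.5 / 35.0 * 100
= 510.0%

510.0%


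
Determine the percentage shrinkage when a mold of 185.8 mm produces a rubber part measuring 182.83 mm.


Shrinkage = (mold - part) / mold * 100
= (185.8 - 182.83) / 185.8 * 100
= 2.97 / 185.8 * 100
= 1.6%

1.6%


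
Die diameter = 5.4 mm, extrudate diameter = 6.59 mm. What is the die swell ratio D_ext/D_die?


Die swell ratio = D_extrudate / D_die
= 6.59 / 5.4
= 1.22

Die swell = 1.22


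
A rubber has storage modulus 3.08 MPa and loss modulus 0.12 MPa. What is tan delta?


tan delta = E'' / E'
= 0.12 / 3.08
= 0.039

tan delta = 0.039


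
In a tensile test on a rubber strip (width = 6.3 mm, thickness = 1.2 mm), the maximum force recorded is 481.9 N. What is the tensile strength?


Area = width * thickness = 6.3 * 1.2 = 7.56 mm^2
TS = force / area = 481.9 / 7.56 = 63.74 MPa

63.74 MPa


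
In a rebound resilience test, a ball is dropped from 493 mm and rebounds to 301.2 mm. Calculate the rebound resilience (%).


Resilience = h_rebound / h_drop * 100
= 301.2 / 493 * 100
= 61.1%

61.1%


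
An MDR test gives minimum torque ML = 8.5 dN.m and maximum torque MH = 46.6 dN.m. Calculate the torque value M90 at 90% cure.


M90 = ML + 0.9 * (MH - ML)
M90 = 8.5 + 0.9 * (46.6 - 8.5)
M90 = 8.5 + 0.9 * 38.1
M90 = 42.79 dN.m

42.79 dN.m


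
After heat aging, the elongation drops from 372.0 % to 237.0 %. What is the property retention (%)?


Retention = aged / original * 100
= 237.0 / 372.0 * 100
= 63.7%

63.7%


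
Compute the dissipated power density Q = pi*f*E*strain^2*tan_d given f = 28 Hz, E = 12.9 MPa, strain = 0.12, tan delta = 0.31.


Q = pi * f * E * strain^2 * tan_d
= pi * 28 * 12.9 * 0.12^2 * 0.31
= pi * 28 * 12.9 * 0.0144 * 0.31
= 5.0655

Q = 5.0655


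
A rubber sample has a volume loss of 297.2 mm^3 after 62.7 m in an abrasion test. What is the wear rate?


Rate = volume_loss / distance
= 297.2 / 62.7
= 4.74 mm^3/m

4.74 mm^3/m


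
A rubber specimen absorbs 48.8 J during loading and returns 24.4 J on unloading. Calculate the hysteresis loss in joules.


Hysteresis loss = loading - unloading
= 48.8 - 24.4
= 24.4 J

24.4 J


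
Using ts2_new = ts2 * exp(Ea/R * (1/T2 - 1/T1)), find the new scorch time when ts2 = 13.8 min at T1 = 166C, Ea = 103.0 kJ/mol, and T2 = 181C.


Convert temperatures: T1 = 166 + 273.15 = 439.15 K, T2 = 181 + 273.15 = 454.15 K
ts2_new = 13.8 * exp(103000 / 8.314 * (1/454.15 - 1/439.15))
1/T2 - 1/T1 = -7.5211e-05
ts2_new = 5.44 min

5.44 min


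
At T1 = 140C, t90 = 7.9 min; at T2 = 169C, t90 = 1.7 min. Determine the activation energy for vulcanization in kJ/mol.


T1 = 413.15 K, T2 = 442.15 K
1/T1 - 1/T2 = 1.5875e-04
ln(t1/t2) = ln(7.9/1.7) = 1.5362
Ea = 8.314 * 1.5362 / 1.5875e-04 = 80453.8674 J/mol
Ea = 80.45 kJ/mol

80.45 kJ/mol


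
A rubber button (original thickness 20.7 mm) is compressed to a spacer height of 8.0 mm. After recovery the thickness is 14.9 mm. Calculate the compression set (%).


CS = (t0 - recovered) / (t0 - ts) * 100
= (20.7 - 14.9) / (20.7 - 8.0) * 100
= 5.8 / 12.7 * 100
= 45.7%

45.7%


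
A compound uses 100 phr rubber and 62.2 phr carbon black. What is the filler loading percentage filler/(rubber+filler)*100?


Filler % = filler / (rubber + filler) * 100
= 62.2 / (100 + 62.2) * 100
= 62.2 / 162.2 * 100
= 38.35%

38.35%


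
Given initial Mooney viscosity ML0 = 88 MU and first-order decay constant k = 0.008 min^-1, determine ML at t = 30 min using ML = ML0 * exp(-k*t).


ML = ML0 * exp(-k * t)
ML = 88 * exp(-0.008 * 30)
ML = 88 * 0.7866
ML = 69.22 MU

69.22 MU


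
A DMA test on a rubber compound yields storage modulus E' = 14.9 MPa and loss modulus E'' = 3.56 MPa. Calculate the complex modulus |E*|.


|E*| = sqrt(E'^2 + E''^2)
= sqrt(14.9^2 + 3.56^2)
= sqrt(222.0100 + 12.6736)
= 15.319 MPa

15.319 MPa


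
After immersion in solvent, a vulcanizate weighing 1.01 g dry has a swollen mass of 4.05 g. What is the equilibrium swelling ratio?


Q = W_swollen / W_dry
Q = 4.05 / 1.01
Q = 4.01

Q = 4.01


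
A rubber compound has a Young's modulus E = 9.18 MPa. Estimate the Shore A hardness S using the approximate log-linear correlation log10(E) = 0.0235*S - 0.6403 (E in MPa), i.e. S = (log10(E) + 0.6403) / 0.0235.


log10(E) = 0.0235*S - 0.6403  =>  S = (log10(E) + 0.6403) / 0.0235
log10(9.18) = 0.962843
S = (0.962843 + 0.6403) / 0.0235 = 1.603143 / 0.0235
S = 68.2

Shore A = 68.2


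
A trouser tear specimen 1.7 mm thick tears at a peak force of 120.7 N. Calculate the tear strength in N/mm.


Tear strength = force / thickness
= 120.7 / 1.7
= 71.0 N/mm

71.0 N/mm


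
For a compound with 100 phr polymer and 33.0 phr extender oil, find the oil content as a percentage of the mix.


Oil % = oil / (100 + oil) * 100
= 33.0 / (100 + 33.0) * 100
= 33.0 / 133.0 * 100
= 24.81%

24.81%


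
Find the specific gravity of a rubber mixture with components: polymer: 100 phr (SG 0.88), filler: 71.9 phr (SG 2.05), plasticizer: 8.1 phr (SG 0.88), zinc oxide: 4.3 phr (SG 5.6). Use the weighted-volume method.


Sum of weights = 184.3
Volume contributions:
  polymer: 100/0.88 = 113.6364
  filler: 71.9/2.05 = 35.0732
  plasticizer: 8.1/0.88 = 9.2045
  zinc oxide: 4.3/5.6 = 0.7679
Sum of volumes = 158.6819
SG = 184.3 / 158.6819 = 1.161

SG = 1.161


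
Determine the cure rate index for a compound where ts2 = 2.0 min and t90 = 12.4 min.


CRI = 100 / (t90 - ts2)
= 100 / (12.4 - 2.0)
= 100 / 10.4
= 9.62 min^-1

9.62 min^-1


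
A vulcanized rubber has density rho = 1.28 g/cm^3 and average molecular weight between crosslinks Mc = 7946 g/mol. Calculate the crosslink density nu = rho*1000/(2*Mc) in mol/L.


nu = rho * 1000 / (2 * Mc)
nu = 1.28 * 1000 / (2 * 7946)
nu = 1280.0 / 15892
nu = 0.0805 mol/L

0.0805 mol/L


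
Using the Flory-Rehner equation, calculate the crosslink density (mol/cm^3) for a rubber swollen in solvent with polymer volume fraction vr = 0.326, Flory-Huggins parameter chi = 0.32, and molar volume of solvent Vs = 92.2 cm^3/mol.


ln(1 - vr) = ln(1 - 0.326) = -0.3945
Numerator = -((-0.3945) + 0.326 + 0.32 * 0.326^2) = 0.0345
Denominator = 92.2 * (0.326^(1/3) - 0.326/2) = 48.4270
nu = 0.0345 / 48.4270 = 7.1276e-04 mol/cm^3

7.1276e-04 mol/cm^3


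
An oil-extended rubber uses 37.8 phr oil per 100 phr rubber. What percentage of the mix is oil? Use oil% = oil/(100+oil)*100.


Oil % = oil / (100 + oil) * 100
= 37.8 / (100 + 37.8) * 100
= 37.8 / 137.8 * 100
= 27.43%

27.43%


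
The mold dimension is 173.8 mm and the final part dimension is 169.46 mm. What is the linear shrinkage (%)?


Shrinkage = (mold - part) / mold * 100
= (173.8 - 169.46) / 173.8 * 100
= 4.34 / 173.8 * 100
= 2.5%

2.5%


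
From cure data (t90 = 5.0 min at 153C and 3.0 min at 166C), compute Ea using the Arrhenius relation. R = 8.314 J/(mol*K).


T1 = 426.15 K, T2 = 439.15 K
1/T1 - 1/T2 = 6.9465e-05
ln(t1/t2) = ln(5.0/3.0) = 0.5108
Ea = 8.314 * 0.5108 / 6.9465e-05 = 61138.4919 J/mol
Ea = 61.14 kJ/mol

61.14 kJ/mol


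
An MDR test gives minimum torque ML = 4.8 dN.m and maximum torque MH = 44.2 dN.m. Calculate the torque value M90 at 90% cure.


M90 = ML + 0.9 * (MH - ML)
M90 = 4.8 + 0.9 * (44.2 - 4.8)
M90 = 4.8 + 0.9 * 39.4
M90 = 40.26 dN.m

40.26 dN.m


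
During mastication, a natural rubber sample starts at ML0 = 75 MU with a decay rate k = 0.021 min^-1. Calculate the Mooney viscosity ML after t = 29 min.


ML = ML0 * exp(-k * t)
ML = 75 * exp(-0.021 * 29)
ML = 75 * 0.5439
ML = 40.79 MU

40.79 MU


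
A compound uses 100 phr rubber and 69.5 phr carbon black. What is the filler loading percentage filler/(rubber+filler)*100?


Filler % = filler / (rubber + filler) * 100
= 69.5 / (100 + 69.5) * 100
= 69.5 / 169.5 * 100
= 41.0%

41.0%


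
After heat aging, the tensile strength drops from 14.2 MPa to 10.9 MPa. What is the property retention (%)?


Retention = aged / original * 100
= 10.9 / 14.2 * 100
= 76.8%

76.8%


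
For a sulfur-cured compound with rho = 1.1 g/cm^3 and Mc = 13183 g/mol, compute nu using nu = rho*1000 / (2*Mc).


nu = rho * 1000 / (2 * Mc)
nu = 1.1 * 1000 / (2 * 13183)
nu = 1100.0 / 26366
nu = 0.0417 mol/L

0.0417 mol/L


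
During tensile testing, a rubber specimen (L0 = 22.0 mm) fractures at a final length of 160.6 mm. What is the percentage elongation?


Elongation = (Lf - L0) / L0 * 100
= (160.6 - 22.0) / 22.0 * 100
= 138.6 / 22.0 * 100
= 630.0%

630.0%


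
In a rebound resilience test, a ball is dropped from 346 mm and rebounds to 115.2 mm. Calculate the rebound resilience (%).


Resilience = h_rebound / h_drop * 100
= 115.2 / 346 * 100
= 33.3%

33.3%


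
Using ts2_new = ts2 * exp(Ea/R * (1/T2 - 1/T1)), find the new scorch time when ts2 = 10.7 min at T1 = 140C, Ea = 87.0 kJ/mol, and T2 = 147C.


Convert temperatures: T1 = 140 + 273.15 = 413.15 K, T2 = 147 + 273.15 = 420.15 K
ts2_new = 10.7 * exp(87000 / 8.314 * (1/420.15 - 1/413.15))
1/T2 - 1/T1 = -4.0326e-05
ts2_new = 7.02 min

7.02 min


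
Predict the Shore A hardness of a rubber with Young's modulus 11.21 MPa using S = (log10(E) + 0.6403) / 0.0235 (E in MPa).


log10(E) = 0.0235*S - 0.6403  =>  S = (log10(E) + 0.6403) / 0.0235
log10(11.21) = 1.049606
S = (1.049606 + 0.6403) / 0.0235 = 1.689906 / 0.0235
S = 71.9

Shore A = 71.9


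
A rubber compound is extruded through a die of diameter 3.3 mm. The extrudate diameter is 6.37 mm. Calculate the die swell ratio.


Die swell ratio = D_extrudate / D_die
= 6.37 / 3.3
= 1.93

Die swell = 1.93


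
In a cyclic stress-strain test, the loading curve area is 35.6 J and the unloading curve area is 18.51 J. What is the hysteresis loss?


Hysteresis loss = loading - unloading
= 35.6 - 18.51
= 17.09 J

17.09 J


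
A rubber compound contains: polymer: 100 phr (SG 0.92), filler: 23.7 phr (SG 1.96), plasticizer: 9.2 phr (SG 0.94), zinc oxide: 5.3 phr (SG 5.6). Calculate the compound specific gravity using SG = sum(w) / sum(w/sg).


Sum of weights = 138.2
Volume contributions:
  polymer: 100/0.92 = 108.6957
  filler: 23.7/1.96 = 12.0918
  plasticizer: 9.2/0.94 = 9.7872
  zinc oxide: 5.3/5.6 = 0.9464
Sum of volumes = 131.5212
SG = 138.2 / 131.5212 = 1.051

SG = 1.051


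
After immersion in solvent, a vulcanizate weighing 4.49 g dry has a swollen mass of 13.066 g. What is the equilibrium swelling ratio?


Q = W_swollen / W_dry
Q = 13.066 / 4.49
Q = 2.91

Q = 2.91


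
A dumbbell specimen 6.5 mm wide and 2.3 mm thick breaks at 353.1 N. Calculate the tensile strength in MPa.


Area = width * thickness = 6.5 * 2.3 = 14.95 mm^2
TS = force / area = 353.1 / 14.95 = 23.62 MPa

23.62 MPa


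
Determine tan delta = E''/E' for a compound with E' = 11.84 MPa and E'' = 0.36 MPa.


tan delta = E'' / E'
= 0.36 / 11.84
= 0.0304

tan delta = 0.0304


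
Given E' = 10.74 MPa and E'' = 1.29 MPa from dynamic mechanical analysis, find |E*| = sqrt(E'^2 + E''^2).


|E*| = sqrt(E'^2 + E''^2)
= sqrt(10.74^2 + 1.29^2)
= sqrt(115.3476 + 1.6641)
= 10.817 MPa

10.817 MPa


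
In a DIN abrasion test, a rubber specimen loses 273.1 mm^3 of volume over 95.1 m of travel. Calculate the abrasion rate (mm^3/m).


Rate = volume_loss / distance
= 273.1 / 95.1
= 2.872 mm^3/m

2.872 mm^3/m


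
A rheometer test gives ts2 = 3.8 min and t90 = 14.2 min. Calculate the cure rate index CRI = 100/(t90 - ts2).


CRI = 100 / (t90 - ts2)
= 100 / (14.2 - 3.8)
= 100 / 10.4
= 9.62 min^-1

9.62 min^-1


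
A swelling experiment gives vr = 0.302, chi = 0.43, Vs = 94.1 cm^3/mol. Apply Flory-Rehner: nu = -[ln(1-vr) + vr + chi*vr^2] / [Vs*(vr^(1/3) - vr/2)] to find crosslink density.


ln(1 - vr) = ln(1 - 0.302) = -0.3595
Numerator = -((-0.3595) + 0.302 + 0.43 * 0.302^2) = 0.0183
Denominator = 94.1 * (0.302^(1/3) - 0.302/2) = 48.9242
nu = 0.0183 / 48.9242 = 3.7443e-04 mol/cm^3

3.7443e-04 mol/cm^3
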